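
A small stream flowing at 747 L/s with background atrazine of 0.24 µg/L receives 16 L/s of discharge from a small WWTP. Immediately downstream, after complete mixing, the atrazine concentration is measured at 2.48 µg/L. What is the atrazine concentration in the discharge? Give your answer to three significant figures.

Mass balance: 747.0·0.2400 + 16.00·Cₑ = 763.0·2.480
→ Cₑ = (763.0·2.480 − 747.0·0.2400) / 16.00 = 107.1 µg/L.

107 µg/L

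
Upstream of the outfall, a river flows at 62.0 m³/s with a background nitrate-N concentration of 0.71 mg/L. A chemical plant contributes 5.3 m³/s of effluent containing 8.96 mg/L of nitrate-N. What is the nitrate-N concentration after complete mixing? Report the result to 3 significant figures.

Flow-weighted average: C = (62.00·0.7100 + 5.300·8.960) / 67.30 = 91.51/67.30 = 1.360 mg/L.

1.36 mg/L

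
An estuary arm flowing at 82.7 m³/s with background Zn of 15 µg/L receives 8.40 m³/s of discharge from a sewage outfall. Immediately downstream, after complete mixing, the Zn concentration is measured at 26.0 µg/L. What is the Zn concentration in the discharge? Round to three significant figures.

Mass balance: 82.70·15.00 + 8.400·Cₑ = 91.10·26.00
→ Cₑ = (91.10·26.00 − 82.70·15.00) / 8.400 = 134.3 µg/L.

134 µg/L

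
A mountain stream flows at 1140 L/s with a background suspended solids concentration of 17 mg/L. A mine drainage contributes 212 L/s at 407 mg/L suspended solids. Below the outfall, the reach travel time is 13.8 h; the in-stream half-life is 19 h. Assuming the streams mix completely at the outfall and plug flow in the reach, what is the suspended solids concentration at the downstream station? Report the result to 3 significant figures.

47.2 mg/L

Mixed concentration C = ΣQC/ΣQ = (1140·17.00 + 212.0·407.0) / 1352 = 105700/1352 = 78.15 mg/L.
Half-life 19 h → k = ln 2 / 19 = 0.03648 h⁻¹ = 0.8756 d⁻¹.
After decay, C = 78.15 × e^(−kt) = 78.15 × 0.6044 = 47.24 mg/L.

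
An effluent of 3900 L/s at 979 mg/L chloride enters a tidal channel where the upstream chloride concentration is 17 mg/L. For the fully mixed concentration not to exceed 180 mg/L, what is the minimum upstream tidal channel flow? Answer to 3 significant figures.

Set C_mix = 180: (Q·17.00 + 3900·979.0) / (Q + 3900) = 180
→ Q = 3900·(979.0 − 180)/(180 − 17.00) = 19120 L/s.

19100 L/s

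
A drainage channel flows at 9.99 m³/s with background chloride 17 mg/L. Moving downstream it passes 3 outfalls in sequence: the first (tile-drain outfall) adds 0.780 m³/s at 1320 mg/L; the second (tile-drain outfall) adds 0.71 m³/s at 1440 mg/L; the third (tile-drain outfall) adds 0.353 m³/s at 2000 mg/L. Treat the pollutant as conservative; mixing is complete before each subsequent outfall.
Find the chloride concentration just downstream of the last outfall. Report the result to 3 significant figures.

After outfall 1: Q = 9.990 + 0.7800 = 10.77 m³/s; C = (9.990·17.00 + 0.7800·1320)/10.77 = 111.4 mg/L.
After outfall 2: Q = 10.77 + 0.7100 = 11.48 m³/s; C = (10.77·111.4 + 0.7100·1440)/11.48 = 193.5 mg/L.
After outfall 3: Q = 11.48 + 0.3530 = 11.83 m³/s; C = (11.48·193.5 + 0.3530·2000)/11.83 = 247.4 mg/L.

247 mg/L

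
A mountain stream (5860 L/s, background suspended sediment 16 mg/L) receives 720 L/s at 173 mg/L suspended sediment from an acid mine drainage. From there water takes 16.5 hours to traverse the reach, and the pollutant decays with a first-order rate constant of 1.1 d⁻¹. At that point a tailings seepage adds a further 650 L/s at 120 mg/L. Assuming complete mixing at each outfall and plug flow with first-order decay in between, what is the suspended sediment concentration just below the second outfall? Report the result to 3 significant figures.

25.0 mg/L

Mixed concentration C = ΣQC/ΣQ = (5860·16.00 + 720.0·173.0) / 6580 = 218300/6580 = 33.18 mg/L; combined flow 6580 L/s.
Decay over the reach: 33.18·exp(−kt) = 33.18·0.4694 = 15.58 mg/L.
Second outfall: C = (6580·15.58 + 650.0·120.0)/7230 = 24.96 mg/L.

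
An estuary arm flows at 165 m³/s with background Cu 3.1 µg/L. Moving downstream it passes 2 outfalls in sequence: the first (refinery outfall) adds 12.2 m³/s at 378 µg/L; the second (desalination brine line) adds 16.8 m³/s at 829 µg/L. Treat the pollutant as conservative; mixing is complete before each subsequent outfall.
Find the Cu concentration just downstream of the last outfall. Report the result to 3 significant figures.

After outfall 1: Q = 165.0 + 12.20 = 177.2 m³/s; C = (165.0·3.100 + 12.20·378.0)/177.2 = 28.91 µg/L.
After outfall 2: Q = 177.2 + 16.80 = 194.0 m³/s; C = (177.2·28.91 + 16.80·829.0)/194.0 = 98.20 µg/L.

98.2 µg/L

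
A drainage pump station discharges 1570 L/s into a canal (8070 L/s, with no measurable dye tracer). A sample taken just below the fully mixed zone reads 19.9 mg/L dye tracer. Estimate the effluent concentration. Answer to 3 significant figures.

122 mg/L

Mass balance: 8070·0 + 1570·Cₑ = 9640·19.90
→ Cₑ = (9640·19.90 − 8070·0) / 1570 = 122.2 mg/L.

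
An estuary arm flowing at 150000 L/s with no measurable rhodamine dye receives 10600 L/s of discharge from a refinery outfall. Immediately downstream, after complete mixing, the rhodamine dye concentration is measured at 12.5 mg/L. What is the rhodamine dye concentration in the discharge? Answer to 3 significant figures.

189 mg/L

Mass balance: 150000·0 + 10600·Cₑ = 160600·12.50
→ Cₑ = (160600·12.50 − 150000·0) / 10600 = 189.4 mg/L.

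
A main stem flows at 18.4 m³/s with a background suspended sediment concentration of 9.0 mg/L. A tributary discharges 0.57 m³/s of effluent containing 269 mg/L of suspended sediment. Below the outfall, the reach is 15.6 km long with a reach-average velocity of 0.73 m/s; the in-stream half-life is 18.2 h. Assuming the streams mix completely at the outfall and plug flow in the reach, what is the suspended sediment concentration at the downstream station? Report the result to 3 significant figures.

13.4 mg/L

Mixed concentration C = ΣQC/ΣQ = (18.40·9.000 + 0.5700·269.0) / 18.97 = 318.9/18.97 = 16.81 mg/L.
Travel time t = 15.6·1000 / 0.73 = 21370 s = 5.936 h.
Half-life 18.2 h → k = ln 2 / 18.2 = 0.03809 h⁻¹ = 0.9140 d⁻¹.
Decay over the reach: 16.81·exp(−kt) = 16.81·0.7977 = 13.41 mg/L.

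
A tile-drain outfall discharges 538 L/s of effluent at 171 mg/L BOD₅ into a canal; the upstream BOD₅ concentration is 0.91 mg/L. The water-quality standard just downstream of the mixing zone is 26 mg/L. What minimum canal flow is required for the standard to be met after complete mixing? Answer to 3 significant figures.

3110 L/s

Set C_mix = 26: (Q·0.9100 + 538.0·171.0) / (Q + 538.0) = 26
→ Q = 538.0·(171.0 − 26)/(26 − 0.9100) = 3109 L/s.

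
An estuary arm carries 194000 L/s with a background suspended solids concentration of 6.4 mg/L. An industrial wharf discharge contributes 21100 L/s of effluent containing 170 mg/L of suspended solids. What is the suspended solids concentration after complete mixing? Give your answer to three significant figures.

22.4 mg/L

After mixing, C = (194000·6.400 + 21100·170.0) / 215100 = 4829000/215100 = 22.45 mg/L.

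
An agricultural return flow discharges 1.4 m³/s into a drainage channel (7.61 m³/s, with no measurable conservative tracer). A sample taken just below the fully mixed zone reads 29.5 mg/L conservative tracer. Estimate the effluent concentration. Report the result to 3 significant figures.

190 mg/L

Mass balance: 7.610·0 + 1.400·Cₑ = 9.010·29.50
→ Cₑ = (9.010·29.50 − 7.610·0) / 1.400 = 189.9 mg/L.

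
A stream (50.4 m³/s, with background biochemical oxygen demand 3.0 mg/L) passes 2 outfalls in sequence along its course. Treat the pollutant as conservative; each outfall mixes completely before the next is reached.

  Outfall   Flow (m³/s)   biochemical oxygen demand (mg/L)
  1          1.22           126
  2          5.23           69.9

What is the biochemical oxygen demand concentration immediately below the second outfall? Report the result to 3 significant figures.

11.8 mg/L

Below outfall 1: Q → 51.62 m³/s, C = (50.40·3.000 + 1.220·126.0)/51.62 = 5.907 mg/L.
Below outfall 2: Q → 56.85 m³/s, C = (51.62·5.907 + 5.230·69.90)/56.85 = 11.79 mg/L.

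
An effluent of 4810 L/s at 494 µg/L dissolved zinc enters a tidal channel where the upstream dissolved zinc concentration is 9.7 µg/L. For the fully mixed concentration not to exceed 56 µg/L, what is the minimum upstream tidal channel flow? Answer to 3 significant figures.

Set C_mix = 56: (Q·9.700 + 4810·494.0) / (Q + 4810) = 56
→ Q = 4810·(494.0 − 56)/(56 − 9.700) = 45500 L/s.

45500 L/s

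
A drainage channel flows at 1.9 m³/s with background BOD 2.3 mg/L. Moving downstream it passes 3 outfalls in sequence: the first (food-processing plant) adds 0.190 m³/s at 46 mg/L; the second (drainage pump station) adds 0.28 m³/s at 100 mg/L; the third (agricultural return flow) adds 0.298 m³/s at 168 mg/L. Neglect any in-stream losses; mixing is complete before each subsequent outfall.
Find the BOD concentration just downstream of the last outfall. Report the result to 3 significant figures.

Outfall 1: combined Q = 2.090 m³/s; C = (1.900·2.300 + 0.1900·46.00)/2.090 = 6.273 mg/L.
Outfall 2: combined Q = 2.370 m³/s; C = (2.090·6.273 + 0.2800·100.0)/2.370 = 17.35 mg/L.
Outfall 3: combined Q = 2.668 m³/s; C = (2.370·17.35 + 0.2980·168.0)/2.668 = 34.17 mg/L.

34.2 mg/L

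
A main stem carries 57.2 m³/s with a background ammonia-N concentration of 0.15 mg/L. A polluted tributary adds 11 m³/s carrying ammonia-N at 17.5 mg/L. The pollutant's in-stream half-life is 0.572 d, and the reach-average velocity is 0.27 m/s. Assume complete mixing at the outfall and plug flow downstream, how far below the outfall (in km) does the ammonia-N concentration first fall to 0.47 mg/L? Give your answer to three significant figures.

After mixing, C = (57.20·0.1500 + 11.00·17.50) / 68.20 = 201.1/68.20 = 2.948 mg/L.
Half-life 0.572 d → k = ln 2 / 0.572 = 1.212 d⁻¹.
Set 2.948·exp(−k·t) = 0.47 → t = ln(2.948/0.47)/k = 130900 s = 36.37 h.
Distance = v·t = 0.27·130900 = 35350 m = 35.35 km.

35.3 km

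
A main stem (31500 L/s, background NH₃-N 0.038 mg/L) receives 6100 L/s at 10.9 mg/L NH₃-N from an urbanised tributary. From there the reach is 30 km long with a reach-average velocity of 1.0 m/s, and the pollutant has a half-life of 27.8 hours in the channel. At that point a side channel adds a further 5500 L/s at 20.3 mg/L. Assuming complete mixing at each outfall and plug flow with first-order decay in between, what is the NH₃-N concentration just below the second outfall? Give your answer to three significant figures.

Mass balance: C = (31500·0.03800 + 6100·10.90) / 37600 = 67690/37600 = 1.800 mg/L; combined flow 37600 L/s.
Travel time t = 30·1000 / 1.0 = 30000 s = 8.333 h.
Half-life 27.8 h → k = ln 2 / 27.8 = 0.02493 h⁻¹ = 0.5984 d⁻¹.
After decay, C = 1.800 × e^(−kt) = 1.800 × 0.8124 = 1.462 mg/L.
At the second outfall, C = (37600·1.462 + 5500·20.30) / (37600 + 5500) = 3.866 mg/L.

3.87 mg/L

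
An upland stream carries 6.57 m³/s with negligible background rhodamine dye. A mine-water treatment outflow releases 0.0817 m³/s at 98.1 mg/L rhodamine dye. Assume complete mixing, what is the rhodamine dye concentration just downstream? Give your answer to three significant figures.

Conservation of mass: C = (6.570·0 + 0.08170·98.10) / 6.652 = 8.015/6.652 = 1.205 mg/L.

1.20 mg/L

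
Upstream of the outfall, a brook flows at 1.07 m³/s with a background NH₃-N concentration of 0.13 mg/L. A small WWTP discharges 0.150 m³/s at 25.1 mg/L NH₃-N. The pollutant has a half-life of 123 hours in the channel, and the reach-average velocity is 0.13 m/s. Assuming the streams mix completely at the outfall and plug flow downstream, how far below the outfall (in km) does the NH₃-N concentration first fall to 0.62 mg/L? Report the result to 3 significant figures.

Mixed concentration C = ΣQC/ΣQ = (1.070·0.1300 + 0.1500·25.10) / 1.220 = 3.904/1.220 = 3.200 mg/L.
Half-life 123 h → k = ln 2 / 123 = 0.005635 h⁻¹ = 0.1352 d⁻¹.
Set 3.200·exp(−k·t) = 0.62 → t = ln(3.200/0.62)/k = 1048000 s = 291.2 h.
Distance = v·t = 0.13·1048000 = 136300 m = 136.3 km.

136 km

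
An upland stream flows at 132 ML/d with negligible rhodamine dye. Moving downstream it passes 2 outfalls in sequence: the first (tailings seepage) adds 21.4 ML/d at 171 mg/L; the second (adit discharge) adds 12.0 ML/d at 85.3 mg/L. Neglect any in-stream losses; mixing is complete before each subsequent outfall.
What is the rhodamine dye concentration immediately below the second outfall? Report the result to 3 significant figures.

After outfall 1: Q = 132.0 + 21.40 = 153.4 ML/d; C = (132.0·0 + 21.40·171.0)/153.4 = 23.86 mg/L.
After outfall 2: Q = 153.4 + 12.00 = 165.4 ML/d; C = (153.4·23.86 + 12.00·85.30)/165.4 = 28.31 mg/L.

28.3 mg/L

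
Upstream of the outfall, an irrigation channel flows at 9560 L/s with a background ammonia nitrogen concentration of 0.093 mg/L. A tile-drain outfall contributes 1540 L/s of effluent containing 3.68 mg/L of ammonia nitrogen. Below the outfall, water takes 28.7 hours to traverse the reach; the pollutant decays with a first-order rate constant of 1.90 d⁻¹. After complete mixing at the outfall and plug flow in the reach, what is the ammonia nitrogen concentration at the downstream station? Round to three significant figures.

Mixed concentration C = ΣQC/ΣQ = (9560·0.09300 + 1540·3.680) / 11100 = 6556/11100 = 0.5907 mg/L.
First-order decay: C = 0.5907·exp(−k·t) = 0.5907·0.1031 = 0.06089 mg/L.

0.0609 mg/L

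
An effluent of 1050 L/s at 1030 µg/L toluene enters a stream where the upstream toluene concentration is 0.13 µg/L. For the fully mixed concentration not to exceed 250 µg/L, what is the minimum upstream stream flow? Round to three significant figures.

3280 L/s

Set C_mix = 250: (Q·0.1300 + 1050·1030) / (Q + 1050) = 250
→ Q = 1050·(1030 − 250)/(250 − 0.1300) = 3278 L/s.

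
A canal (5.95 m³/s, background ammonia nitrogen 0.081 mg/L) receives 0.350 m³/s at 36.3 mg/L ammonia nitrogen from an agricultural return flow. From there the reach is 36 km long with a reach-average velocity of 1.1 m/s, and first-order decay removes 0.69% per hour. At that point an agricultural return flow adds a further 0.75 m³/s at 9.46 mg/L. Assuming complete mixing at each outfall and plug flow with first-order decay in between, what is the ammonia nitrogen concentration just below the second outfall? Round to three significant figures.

Mass balance: C = (5.950·0.08100 + 0.3500·36.30) / 6.300 = 13.19/6.300 = 2.093 mg/L; combined flow 6.300 m³/s.
Travel time t = 36·1000 / 1.1 = 32730 s = 9.091 h.
0.69%/h lost → k = −ln(1 − 0.0069) = 0.006924 h⁻¹.
After decay, C = 2.093 × e^(−kt) = 2.093 × 0.9390 = 1.965 mg/L.
Second outfall: C = (6.300·1.965 + 0.7500·9.460)/7.050 = 2.763 mg/L.

2.76 mg/L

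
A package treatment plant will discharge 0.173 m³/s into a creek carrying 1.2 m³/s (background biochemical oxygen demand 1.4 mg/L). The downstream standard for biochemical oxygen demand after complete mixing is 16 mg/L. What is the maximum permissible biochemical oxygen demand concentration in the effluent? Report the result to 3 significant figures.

At the limit, (Qr·Cr + Qe·Cₑ)/(Qr + Qe) = 16:
Cₑ = (1.373·16 − 1.200·1.400) / 0.1730 = 117.3 mg/L.

117 mg/L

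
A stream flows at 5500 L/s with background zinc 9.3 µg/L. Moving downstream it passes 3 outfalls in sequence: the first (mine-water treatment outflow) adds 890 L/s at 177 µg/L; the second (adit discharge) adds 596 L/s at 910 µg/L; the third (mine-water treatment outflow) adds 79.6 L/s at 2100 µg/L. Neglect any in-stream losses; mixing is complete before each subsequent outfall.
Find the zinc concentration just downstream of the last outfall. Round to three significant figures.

Outfall 1: combined Q = 6390 L/s; C = (5500·9.300 + 890.0·177.0)/6390 = 32.66 µg/L.
Outfall 2: combined Q = 6986 L/s; C = (6390·32.66 + 596.0·910.0)/6986 = 107.5 µg/L.
Outfall 3: combined Q = 7066 L/s; C = (6986·107.5 + 79.60·2100)/7066 = 130.0 µg/L.

130 µg/L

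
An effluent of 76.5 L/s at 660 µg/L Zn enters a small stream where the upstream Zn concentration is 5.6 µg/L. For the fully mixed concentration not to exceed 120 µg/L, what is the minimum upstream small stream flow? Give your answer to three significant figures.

361 L/s

Set C_mix = 120: (Q·5.600 + 76.50·660.0) / (Q + 76.50) = 120
→ Q = 76.50·(660.0 − 120)/(120 − 5.600) = 361.1 L/s.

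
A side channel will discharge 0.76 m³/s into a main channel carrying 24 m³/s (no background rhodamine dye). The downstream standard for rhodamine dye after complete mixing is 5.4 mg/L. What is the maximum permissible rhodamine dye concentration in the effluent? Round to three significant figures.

176 mg/L

At the limit, (Qr·Cr + Qe·Cₑ)/(Qr + Qe) = 5.4:
Cₑ = (24.76·5.4 − 24.00·0) / 0.7600 = 175.9 mg/L.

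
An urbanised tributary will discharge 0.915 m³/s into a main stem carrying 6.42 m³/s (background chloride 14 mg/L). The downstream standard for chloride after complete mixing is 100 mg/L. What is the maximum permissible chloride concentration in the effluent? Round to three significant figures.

At the limit, (Qr·Cr + Qe·Cₑ)/(Qr + Qe) = 100:
Cₑ = (7.335·100 − 6.420·14.00) / 0.9150 = 703.4 mg/L.

703 mg/L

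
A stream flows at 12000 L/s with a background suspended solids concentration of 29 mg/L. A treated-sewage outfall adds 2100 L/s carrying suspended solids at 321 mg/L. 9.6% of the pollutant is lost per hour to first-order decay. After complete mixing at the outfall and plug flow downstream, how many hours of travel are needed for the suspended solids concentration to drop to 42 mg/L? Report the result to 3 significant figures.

Mixed concentration C = ΣQC/ΣQ = (12000·29.00 + 2100·321.0) / 14100 = 1022000/14100 = 72.49 mg/L.
9.6%/h lost → k = −ln(1 − 0.096) = 0.1009 h⁻¹.
72.49·exp(−k·t) = 42 → t = ln(72.49/42)/k = 19470 s = 5.408 h.

5.41 h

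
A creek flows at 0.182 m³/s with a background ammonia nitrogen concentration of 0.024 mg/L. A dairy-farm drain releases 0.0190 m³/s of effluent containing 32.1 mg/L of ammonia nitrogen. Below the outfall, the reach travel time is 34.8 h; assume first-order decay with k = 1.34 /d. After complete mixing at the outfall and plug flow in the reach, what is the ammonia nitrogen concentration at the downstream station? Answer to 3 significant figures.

Conservation of mass: C = (0.1820·0.02400 + 0.01900·32.10) / 0.2010 = 0.6143/0.2010 = 3.056 mg/L.
First-order decay: C = 3.056·exp(−k·t) = 3.056·0.1433 = 0.4379 mg/L.

0.438 mg/L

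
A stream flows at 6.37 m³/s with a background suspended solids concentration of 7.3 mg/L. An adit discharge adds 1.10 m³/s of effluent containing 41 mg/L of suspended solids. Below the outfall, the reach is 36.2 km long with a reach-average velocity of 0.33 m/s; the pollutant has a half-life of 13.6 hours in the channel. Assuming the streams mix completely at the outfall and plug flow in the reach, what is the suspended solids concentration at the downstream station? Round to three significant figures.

Mixed concentration C = ΣQC/ΣQ = (6.370·7.300 + 1.100·41.00) / 7.470 = 91.60/7.470 = 12.26 mg/L.
Travel time t = 36.2·1000 / 0.33 = 109700 s = 30.47 h.
Half-life 13.6 h → k = ln 2 / 13.6 = 0.05097 h⁻¹ = 1.223 d⁻¹.
Applying C = C₀e^(−kt): 12.26 × 0.2116 = 2.595 mg/L.

2.59 mg/L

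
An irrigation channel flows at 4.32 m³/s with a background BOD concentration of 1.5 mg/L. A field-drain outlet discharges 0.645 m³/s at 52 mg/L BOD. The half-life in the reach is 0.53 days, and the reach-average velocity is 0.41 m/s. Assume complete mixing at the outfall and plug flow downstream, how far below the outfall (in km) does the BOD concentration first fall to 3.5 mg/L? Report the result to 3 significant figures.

22.6 km

Mixed concentration C = ΣQC/ΣQ = (4.320·1.500 + 0.6450·52.00) / 4.965 = 40.02/4.965 = 8.060 mg/L.
Half-life 0.53 d → k = ln 2 / 0.53 = 1.308 d⁻¹.
Set 8.060·exp(−k·t) = 3.5 → t = ln(8.060/3.5)/k = 55110 s = 15.31 h.
Distance = v·t = 0.41·55110 = 22600 m = 22.60 km.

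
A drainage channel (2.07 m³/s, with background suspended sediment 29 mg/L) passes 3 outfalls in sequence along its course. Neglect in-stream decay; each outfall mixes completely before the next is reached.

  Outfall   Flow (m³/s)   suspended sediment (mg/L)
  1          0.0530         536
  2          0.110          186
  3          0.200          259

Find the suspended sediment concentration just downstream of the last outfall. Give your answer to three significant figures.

66.0 mg/L

Below outfall 1: Q → 2.123 m³/s, C = (2.070·29.00 + 0.05300·536.0)/2.123 = 41.66 mg/L.
Below outfall 2: Q → 2.233 m³/s, C = (2.123·41.66 + 0.1100·186.0)/2.233 = 48.77 mg/L.
Below outfall 3: Q → 2.433 m³/s, C = (2.233·48.77 + 0.2000·259.0)/2.433 = 66.05 mg/L.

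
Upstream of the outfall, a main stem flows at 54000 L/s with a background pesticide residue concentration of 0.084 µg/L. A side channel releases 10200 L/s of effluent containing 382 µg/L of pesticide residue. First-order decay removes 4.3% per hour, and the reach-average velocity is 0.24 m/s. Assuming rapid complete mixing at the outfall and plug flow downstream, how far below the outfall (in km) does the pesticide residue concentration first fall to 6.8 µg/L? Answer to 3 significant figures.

Mass balance: C = (54000·0.08400 + 10200·382.0) / 64200 = 3901000/64200 = 60.76 µg/L.
4.3%/h lost → k = −ln(1 − 0.043) = 0.04395 h⁻¹.
Set 60.76·exp(−k·t) = 6.8 → t = ln(60.76/6.8)/k = 179400 s = 49.83 h.
Distance = v·t = 0.24·179400 = 43050 m = 43.05 km.

43.1 km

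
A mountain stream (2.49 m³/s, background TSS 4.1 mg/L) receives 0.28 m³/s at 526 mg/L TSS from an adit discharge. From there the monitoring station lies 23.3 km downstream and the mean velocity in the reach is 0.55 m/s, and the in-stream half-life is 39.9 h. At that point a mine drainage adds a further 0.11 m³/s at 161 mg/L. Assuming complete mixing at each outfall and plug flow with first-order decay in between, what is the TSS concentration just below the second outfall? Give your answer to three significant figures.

50.7 mg/L

After mixing, C = (2.490·4.100 + 0.2800·526.0) / 2.770 = 157.5/2.770 = 56.86 mg/L; combined flow 2.770 m³/s.
Travel time t = 23.3·1000 / 0.55 = 42360 s = 11.77 h.
Half-life 39.9 h → k = ln 2 / 39.9 = 0.01737 h⁻¹ = 0.4169 d⁻¹.
Applying C = C₀e^(−kt): 56.86 × 0.8151 = 46.34 mg/L.
At the second outfall, C = (2.770·46.34 + 0.1100·161.0) / (2.770 + 0.1100) = 50.72 mg/L.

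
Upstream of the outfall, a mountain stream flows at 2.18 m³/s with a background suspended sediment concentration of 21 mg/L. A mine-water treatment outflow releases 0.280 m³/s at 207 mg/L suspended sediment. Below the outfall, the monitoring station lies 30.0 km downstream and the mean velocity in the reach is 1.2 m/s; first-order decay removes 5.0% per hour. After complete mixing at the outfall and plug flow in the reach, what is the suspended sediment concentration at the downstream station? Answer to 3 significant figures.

29.5 mg/L

Mass balance: C = (2.180·21.00 + 0.2800·207.0) / 2.460 = 103.7/2.460 = 42.17 mg/L.
Travel time t = 30.0·1000 / 1.2 = 25000 s = 6.944 h.
5.0%/h lost → k = −ln(1 − 0.05) = 0.05129 h⁻¹.
First-order decay: C = 42.17·exp(−k·t) = 42.17·0.7003 = 29.53 mg/L.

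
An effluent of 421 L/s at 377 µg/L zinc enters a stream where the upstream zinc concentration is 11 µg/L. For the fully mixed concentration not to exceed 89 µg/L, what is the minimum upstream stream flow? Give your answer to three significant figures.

1550 L/s

Set C_mix = 89: (Q·11.00 + 421.0·377.0) / (Q + 421.0) = 89
→ Q = 421.0·(377.0 − 89)/(89 − 11.00) = 1554 L/s.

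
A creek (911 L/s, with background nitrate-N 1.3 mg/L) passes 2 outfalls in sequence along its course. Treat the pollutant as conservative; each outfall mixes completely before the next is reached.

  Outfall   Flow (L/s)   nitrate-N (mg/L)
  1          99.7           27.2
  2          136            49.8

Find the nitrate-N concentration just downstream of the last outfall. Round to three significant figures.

9.30 mg/L

Below outfall 1: Q → 1011 L/s, C = (911.0·1.300 + 99.70·27.20)/1011 = 3.855 mg/L.
Below outfall 2: Q → 1147 L/s, C = (1011·3.855 + 136.0·49.80)/1147 = 9.304 mg/L.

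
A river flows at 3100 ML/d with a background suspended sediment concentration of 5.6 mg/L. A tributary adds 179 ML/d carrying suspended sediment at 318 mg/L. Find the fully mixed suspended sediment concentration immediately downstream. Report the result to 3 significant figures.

Conservation of mass: C = (3100·5.600 + 179.0·318.0) / 3279 = 74280/3279 = 22.65 mg/L.

22.7 mg/L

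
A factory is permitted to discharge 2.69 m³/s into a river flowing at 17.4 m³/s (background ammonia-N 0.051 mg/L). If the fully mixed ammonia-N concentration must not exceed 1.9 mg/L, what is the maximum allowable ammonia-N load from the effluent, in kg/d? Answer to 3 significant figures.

3220 kg/d

Mass balance at the limit: 17.40·0.05100 + 2.690·Cₑ = 20.09·1.9 → Cₑ = 13.86 mg/L.
Load = 2.690 m³/s × 13.86 g/m³ × 86 400 s/d = 3221 kg/d.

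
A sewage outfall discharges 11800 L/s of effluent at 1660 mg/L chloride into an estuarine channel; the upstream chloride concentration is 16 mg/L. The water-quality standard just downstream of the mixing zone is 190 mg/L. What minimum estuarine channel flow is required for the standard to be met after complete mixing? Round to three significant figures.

Set C_mix = 190: (Q·16.00 + 11800·1660) / (Q + 11800) = 190
→ Q = 11800·(1660 − 190)/(190 − 16.00) = 99690 L/s.

99700 L/s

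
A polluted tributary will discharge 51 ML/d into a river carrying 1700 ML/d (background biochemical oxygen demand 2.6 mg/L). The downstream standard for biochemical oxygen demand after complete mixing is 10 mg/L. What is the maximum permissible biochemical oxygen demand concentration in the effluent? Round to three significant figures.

257 mg/L

At the limit, (Qr·Cr + Qe·Cₑ)/(Qr + Qe) = 10:
Cₑ = (1751·10 − 1700·2.600) / 51.00 = 256.7 mg/L.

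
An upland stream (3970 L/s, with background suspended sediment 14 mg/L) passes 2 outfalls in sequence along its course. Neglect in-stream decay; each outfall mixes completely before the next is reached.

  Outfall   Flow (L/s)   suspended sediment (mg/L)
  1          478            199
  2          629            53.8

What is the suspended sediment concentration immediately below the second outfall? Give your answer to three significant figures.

36.3 mg/L

Below outfall 1: Q → 4448 L/s, C = (3970·14.00 + 478.0·199.0)/4448 = 33.88 mg/L.
Below outfall 2: Q → 5077 L/s, C = (4448·33.88 + 629.0·53.80)/5077 = 36.35 mg/L.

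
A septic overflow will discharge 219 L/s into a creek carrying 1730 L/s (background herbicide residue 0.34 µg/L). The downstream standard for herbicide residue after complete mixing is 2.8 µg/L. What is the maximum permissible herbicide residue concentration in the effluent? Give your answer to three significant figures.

At the limit, (Qr·Cr + Qe·Cₑ)/(Qr + Qe) = 2.8:
Cₑ = (1949·2.8 − 1730·0.3400) / 219.0 = 22.23 µg/L.

22.2 µg/L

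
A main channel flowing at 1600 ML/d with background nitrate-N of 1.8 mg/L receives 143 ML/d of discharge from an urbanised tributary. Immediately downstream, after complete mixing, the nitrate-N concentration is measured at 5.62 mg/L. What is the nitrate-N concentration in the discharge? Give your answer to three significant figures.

Mass balance: 1600·1.800 + 143.0·Cₑ = 1743·5.620
→ Cₑ = (1743·5.620 − 1600·1.800) / 143.0 = 48.36 mg/L.

48.4 mg/L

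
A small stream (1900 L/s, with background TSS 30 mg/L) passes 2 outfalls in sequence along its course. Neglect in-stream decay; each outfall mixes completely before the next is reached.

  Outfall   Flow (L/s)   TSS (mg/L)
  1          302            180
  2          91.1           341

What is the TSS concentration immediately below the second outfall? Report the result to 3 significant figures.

62.1 mg/L

Outfall 1: combined Q = 2202 L/s; C = (1900·30.00 + 302.0·180.0)/2202 = 50.57 mg/L.
Outfall 2: combined Q = 2293 L/s; C = (2202·50.57 + 91.10·341.0)/2293 = 62.11 mg/L.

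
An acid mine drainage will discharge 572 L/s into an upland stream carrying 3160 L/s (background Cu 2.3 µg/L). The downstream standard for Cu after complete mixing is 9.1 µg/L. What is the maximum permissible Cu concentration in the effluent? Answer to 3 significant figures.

At the limit, (Qr·Cr + Qe·Cₑ)/(Qr + Qe) = 9.1:
Cₑ = (3732·9.1 − 3160·2.300) / 572.0 = 46.67 µg/L.

46.7 µg/L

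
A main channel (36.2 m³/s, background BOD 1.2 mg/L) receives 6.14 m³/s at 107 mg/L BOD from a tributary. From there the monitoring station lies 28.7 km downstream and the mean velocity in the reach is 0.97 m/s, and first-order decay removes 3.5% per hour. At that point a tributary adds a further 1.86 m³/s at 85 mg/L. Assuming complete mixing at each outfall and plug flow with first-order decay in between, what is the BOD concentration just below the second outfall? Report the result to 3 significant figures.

15.4 mg/L

Mass balance: C = (36.20·1.200 + 6.140·107.0) / 42.34 = 700.4/42.34 = 16.54 mg/L; combined flow 42.34 m³/s.
Travel time t = 28.7·1000 / 0.97 = 29590 s = 8.219 h.
3.5%/h lost → k = −ln(1 − 0.035) = 0.03563 h⁻¹.
First-order decay: C = 16.54·exp(−k·t) = 16.54·0.7462 = 12.34 mg/L.
Second outfall: C = (42.34·12.34 + 1.860·85.00)/44.20 = 15.40 mg/L.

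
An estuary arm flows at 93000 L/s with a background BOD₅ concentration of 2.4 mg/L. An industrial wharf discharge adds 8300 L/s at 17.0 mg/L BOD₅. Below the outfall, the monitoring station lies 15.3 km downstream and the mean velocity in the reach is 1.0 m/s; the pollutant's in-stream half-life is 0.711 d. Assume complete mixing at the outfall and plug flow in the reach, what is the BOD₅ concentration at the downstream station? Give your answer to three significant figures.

3.03 mg/L

Mixed concentration C = ΣQC/ΣQ = (93000·2.400 + 8300·17.00) / 101300 = 364300/101300 = 3.596 mg/L.
Travel time t = 15.3·1000 / 1.0 = 15300 s = 4.250 h.
Half-life 0.711 d → k = ln 2 / 0.711 = 0.9749 d⁻¹.
After decay, C = 3.596 × e^(−kt) = 3.596 × 0.8414 = 3.026 mg/L.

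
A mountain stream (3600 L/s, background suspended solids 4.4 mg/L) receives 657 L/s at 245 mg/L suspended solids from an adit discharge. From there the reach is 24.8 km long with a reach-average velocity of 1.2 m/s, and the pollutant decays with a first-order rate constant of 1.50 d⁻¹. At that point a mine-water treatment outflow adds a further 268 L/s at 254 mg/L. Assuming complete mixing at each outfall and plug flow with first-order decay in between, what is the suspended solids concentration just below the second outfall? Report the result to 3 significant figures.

42.3 mg/L

After mixing, C = (3600·4.400 + 657.0·245.0) / 4257 = 176800/4257 = 41.53 mg/L; combined flow 4257 L/s.
Travel time t = 24.8·1000 / 1.2 = 20670 s = 5.741 h.
Applying C = C₀e^(−kt): 41.53 × 0.6985 = 29.01 mg/L.
Second outfall: C = (4257·29.01 + 268.0·254.0)/4525 = 42.34 mg/L.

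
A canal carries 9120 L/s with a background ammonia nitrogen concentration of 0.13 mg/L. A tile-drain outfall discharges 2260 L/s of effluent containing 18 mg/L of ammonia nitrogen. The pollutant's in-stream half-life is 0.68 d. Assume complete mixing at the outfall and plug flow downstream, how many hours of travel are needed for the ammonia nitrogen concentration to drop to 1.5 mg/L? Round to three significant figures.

21.1 h

Flow-weighted average: C = (9120·0.1300 + 2260·18.00) / 11380 = 41870/11380 = 3.679 mg/L.
Half-life 0.68 d → k = ln 2 / 0.68 = 1.019 d⁻¹.
3.679·exp(−k·t) = 1.5 → t = ln(3.679/1.5)/k = 76040 s = 21.12 h.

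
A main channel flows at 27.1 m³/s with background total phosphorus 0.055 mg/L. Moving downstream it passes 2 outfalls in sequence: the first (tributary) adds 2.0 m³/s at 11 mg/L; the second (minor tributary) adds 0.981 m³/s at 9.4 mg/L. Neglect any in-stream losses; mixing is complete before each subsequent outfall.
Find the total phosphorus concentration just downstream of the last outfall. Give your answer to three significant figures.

After outfall 1: Q = 27.10 + 2.000 = 29.10 m³/s; C = (27.10·0.05500 + 2.000·11.00)/29.10 = 0.8072 mg/L.
After outfall 2: Q = 29.10 + 0.9810 = 30.08 m³/s; C = (29.10·0.8072 + 0.9810·9.400)/30.08 = 1.087 mg/L.

1.09 mg/L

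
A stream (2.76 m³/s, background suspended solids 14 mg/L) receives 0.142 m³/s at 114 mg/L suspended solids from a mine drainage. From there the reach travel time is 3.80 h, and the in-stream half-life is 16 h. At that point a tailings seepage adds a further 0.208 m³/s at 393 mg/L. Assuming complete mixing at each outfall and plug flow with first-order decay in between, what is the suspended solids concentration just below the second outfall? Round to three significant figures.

41.2 mg/L

Mass balance: C = (2.760·14.00 + 0.1420·114.0) / 2.902 = 54.83/2.902 = 18.89 mg/L; combined flow 2.902 m³/s.
Half-life 16 h → k = ln 2 / 16 = 0.04332 h⁻¹ = 1.040 d⁻¹.
First-order decay: C = 18.89·exp(−k·t) = 18.89·0.8482 = 16.03 mg/L.
Second outfall: C = (2.902·16.03 + 0.2080·393.0)/3.110 = 41.24 mg/L.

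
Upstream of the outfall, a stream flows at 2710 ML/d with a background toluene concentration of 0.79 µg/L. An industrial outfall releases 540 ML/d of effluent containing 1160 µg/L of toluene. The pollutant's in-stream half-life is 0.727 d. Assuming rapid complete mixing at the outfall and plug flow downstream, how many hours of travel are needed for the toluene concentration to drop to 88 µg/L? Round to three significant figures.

Flow-weighted average: C = (2710·0.7900 + 540.0·1160) / 3250 = 628500/3250 = 193.4 µg/L.
Half-life 0.727 d → k = ln 2 / 0.727 = 0.9534 d⁻¹.
193.4·exp(−k·t) = 88 → t = ln(193.4/88)/k = 71350 s = 19.82 h.

19.8 h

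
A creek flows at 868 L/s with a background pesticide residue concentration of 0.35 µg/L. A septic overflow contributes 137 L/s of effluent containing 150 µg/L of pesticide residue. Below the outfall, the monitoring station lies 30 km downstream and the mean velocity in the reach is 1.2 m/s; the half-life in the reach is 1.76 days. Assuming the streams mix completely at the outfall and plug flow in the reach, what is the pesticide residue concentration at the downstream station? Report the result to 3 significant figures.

18.5 µg/L

Mixed concentration C = ΣQC/ΣQ = (868.0·0.3500 + 137.0·150.0) / 1005 = 20850/1005 = 20.75 µg/L.
Travel time t = 30·1000 / 1.2 = 25000 s = 6.944 h.
Half-life 1.76 d → k = ln 2 / 1.76 = 0.3938 d⁻¹.
Applying C = C₀e^(−kt): 20.75 × 0.8923 = 18.52 µg/L.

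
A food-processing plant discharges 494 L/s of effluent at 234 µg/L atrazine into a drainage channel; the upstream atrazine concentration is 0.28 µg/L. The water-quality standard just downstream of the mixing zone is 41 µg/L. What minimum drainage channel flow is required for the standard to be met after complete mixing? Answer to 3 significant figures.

Set C_mix = 41: (Q·0.2800 + 494.0·234.0) / (Q + 494.0) = 41
→ Q = 494.0·(234.0 − 41)/(41 − 0.2800) = 2341 L/s.

2340 L/s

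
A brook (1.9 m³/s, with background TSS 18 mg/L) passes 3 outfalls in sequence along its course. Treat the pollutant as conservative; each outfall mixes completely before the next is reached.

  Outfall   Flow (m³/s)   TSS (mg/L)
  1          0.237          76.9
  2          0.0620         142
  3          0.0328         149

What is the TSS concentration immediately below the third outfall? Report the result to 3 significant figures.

After outfall 1: Q = 1.900 + 0.2370 = 2.137 m³/s; C = (1.900·18.00 + 0.2370·76.90)/2.137 = 24.53 mg/L.
After outfall 2: Q = 2.137 + 0.06200 = 2.199 m³/s; C = (2.137·24.53 + 0.06200·142.0)/2.199 = 27.84 mg/L.
After outfall 3: Q = 2.199 + 0.03280 = 2.232 m³/s; C = (2.199·27.84 + 0.03280·149.0)/2.232 = 29.62 mg/L.

29.6 mg/L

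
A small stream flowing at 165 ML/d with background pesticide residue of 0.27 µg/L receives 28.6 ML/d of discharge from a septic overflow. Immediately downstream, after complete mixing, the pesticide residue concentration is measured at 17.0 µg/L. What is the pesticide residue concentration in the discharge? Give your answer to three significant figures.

Mass balance: 165.0·0.2700 + 28.60·Cₑ = 193.6·17.00
→ Cₑ = (193.6·17.00 − 165.0·0.2700) / 28.60 = 113.5 µg/L.

114 µg/L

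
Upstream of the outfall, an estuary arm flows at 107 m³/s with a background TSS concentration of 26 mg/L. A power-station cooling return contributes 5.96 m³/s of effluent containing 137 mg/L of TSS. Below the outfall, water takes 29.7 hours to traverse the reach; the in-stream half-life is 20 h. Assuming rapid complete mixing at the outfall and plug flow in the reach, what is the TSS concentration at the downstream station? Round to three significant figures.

Conservation of mass: C = (107.0·26.00 + 5.960·137.0) / 113.0 = 3599/113.0 = 31.86 mg/L.
Half-life 20 h → k = ln 2 / 20 = 0.03466 h⁻¹ = 0.8318 d⁻¹.
First-order decay: C = 31.86·exp(−k·t) = 31.86·0.3572 = 11.38 mg/L.

11.4 mg/L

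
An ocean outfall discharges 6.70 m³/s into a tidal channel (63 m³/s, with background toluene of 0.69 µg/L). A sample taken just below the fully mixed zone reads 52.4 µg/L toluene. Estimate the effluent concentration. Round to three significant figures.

Mass balance: 63.00·0.6900 + 6.700·Cₑ = 69.70·52.40
→ Cₑ = (69.70·52.40 − 63.00·0.6900) / 6.700 = 538.6 µg/L.

539 µg/L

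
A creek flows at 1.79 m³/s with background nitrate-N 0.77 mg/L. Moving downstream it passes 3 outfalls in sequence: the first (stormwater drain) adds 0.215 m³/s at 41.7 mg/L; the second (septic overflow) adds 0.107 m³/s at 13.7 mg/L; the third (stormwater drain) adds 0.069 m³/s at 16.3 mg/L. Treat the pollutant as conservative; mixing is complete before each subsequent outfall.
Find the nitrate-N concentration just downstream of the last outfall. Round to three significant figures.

Below outfall 1: Q → 2.005 m³/s, C = (1.790·0.7700 + 0.2150·41.70)/2.005 = 5.159 mg/L.
Below outfall 2: Q → 2.112 m³/s, C = (2.005·5.159 + 0.1070·13.70)/2.112 = 5.592 mg/L.
Below outfall 3: Q → 2.181 m³/s, C = (2.112·5.592 + 0.06900·16.30)/2.181 = 5.930 mg/L.

5.93 mg/L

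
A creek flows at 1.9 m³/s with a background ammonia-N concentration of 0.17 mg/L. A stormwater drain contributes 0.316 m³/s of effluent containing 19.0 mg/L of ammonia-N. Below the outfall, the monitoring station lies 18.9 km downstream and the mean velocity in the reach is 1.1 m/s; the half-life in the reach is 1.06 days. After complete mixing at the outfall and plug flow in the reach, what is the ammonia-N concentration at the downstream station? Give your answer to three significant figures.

2.51 mg/L

Mass balance: C = (1.900·0.1700 + 0.3160·19.00) / 2.216 = 6.327/2.216 = 2.855 mg/L.
Travel time t = 18.9·1000 / 1.1 = 17180 s = 4.773 h.
Half-life 1.06 d → k = ln 2 / 1.06 = 0.6539 d⁻¹.
Applying C = C₀e^(−kt): 2.855 × 0.8781 = 2.507 mg/L.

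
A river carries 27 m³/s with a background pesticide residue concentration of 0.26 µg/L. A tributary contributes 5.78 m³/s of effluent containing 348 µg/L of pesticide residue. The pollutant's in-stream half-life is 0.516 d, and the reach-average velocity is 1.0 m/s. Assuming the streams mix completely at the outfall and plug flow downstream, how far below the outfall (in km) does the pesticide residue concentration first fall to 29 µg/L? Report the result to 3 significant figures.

48.4 km

Conservation of mass: C = (27.00·0.2600 + 5.780·348.0) / 32.78 = 2018/32.78 = 61.58 µg/L.
Half-life 0.516 d → k = ln 2 / 0.516 = 1.343 d⁻¹.
Set 61.58·exp(−k·t) = 29 → t = ln(61.58/29)/k = 48430 s = 13.45 h.
Distance = v·t = 1.0·48430 = 48430 m = 48.43 km.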